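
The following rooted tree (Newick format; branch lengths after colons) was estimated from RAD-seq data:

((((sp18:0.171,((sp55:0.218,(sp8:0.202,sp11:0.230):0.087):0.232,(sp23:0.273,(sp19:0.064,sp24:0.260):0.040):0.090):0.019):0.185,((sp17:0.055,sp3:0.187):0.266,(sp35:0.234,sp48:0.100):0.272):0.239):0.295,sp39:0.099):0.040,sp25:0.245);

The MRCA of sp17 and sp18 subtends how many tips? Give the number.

The MRCA of sp17 and sp18 is the node subtending ((sp18,((sp55,(sp8,sp11)),(sp23,(sp19,sp24)))),((sp17,sp3),(sp35,sp48))).
That clade contains 11 terminal taxa: sp11, sp17, sp18, sp19, sp23, sp24, sp3, sp35, sp48, sp55, sp8.

11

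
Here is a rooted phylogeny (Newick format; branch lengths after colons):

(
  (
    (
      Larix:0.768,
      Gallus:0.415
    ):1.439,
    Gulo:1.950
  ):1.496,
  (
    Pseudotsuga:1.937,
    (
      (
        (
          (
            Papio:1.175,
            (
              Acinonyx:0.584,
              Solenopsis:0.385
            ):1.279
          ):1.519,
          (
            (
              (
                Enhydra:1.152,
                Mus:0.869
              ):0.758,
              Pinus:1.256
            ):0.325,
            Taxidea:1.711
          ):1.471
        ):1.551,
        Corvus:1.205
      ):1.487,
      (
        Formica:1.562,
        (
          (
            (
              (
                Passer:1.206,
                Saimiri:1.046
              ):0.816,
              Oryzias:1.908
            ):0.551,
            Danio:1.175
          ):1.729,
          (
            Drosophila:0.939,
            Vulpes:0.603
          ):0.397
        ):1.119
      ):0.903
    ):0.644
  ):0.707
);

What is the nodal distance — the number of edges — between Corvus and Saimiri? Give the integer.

The MRCA of Corvus and Saimiri is the node subtending ((((Papio,(Acinonyx,Solenopsis)),(((Enhydra,Mus),Pinus),Taxidea)),Corvus),(Formica,((((Passer,Saimiri),Oryzias),Danio),(Drosophila,Vulpes)))).
From Corvus up to that node: 2 branches. From Saimiri up to the same node: 6 branches. Total: 2 + 6 = 8.

8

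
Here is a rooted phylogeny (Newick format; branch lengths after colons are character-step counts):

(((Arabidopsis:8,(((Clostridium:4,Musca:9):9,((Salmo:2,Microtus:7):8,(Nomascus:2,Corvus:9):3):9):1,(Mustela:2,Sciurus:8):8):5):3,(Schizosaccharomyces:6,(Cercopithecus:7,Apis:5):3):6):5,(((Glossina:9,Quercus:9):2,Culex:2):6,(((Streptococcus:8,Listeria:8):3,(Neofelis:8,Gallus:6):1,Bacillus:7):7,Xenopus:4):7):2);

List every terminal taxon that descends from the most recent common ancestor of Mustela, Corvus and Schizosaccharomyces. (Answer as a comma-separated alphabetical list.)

Tracing Mustela: it sits inside (Mustela,Sciurus).
Tracing Corvus: it sits inside (Nomascus,Corvus).
Tracing Schizosaccharomyces: it sits inside (Schizosaccharomyces,(Cercopithecus,Apis)).
The smallest clade enclosing all 3 is ((Arabidopsis,(((Clostridium,Musca),((Salmo,Microtus),(Nomascus,Corvus))),(Mustela,Sciurus))),(Schizosaccharomyces,(Cercopithecus,Apis))); the answer is its 12 terminal taxa in alphabetical order.

Apis, Arabidopsis, Cercopithecus, Clostridium, Corvus, Microtus, Musca, Mustela, Nomascus, Salmo, Schizosaccharomyces, Sciurus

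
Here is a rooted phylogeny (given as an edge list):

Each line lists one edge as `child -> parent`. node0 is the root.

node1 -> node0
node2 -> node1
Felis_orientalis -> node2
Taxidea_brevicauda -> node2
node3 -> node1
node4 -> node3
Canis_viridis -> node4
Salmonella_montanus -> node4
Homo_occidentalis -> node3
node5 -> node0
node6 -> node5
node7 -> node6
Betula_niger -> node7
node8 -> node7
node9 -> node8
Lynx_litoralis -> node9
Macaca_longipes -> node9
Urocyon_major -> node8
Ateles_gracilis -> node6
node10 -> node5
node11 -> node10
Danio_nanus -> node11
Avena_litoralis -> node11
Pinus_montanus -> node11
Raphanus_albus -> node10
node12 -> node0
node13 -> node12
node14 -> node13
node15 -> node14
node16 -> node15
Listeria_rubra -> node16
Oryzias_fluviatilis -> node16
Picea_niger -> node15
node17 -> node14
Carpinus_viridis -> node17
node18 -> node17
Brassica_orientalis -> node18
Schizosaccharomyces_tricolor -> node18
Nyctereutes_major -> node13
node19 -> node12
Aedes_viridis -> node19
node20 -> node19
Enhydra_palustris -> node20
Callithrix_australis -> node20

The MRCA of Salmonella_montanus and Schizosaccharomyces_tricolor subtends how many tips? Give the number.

24

The MRCA of Salmonella_montanus and Schizosaccharomyces_tricolor is the root, so the clade is the entire tree.
That clade contains 24 terminal taxa: Aedes_viridis, Ateles_gracilis, Avena_litoralis, Betula_niger, Brassica_orientalis, Callithrix_australis, Canis_viridis, Carpinus_viridis, Danio_nanus, Enhydra_palustris, Felis_orientalis, Homo_occidentalis, Listeria_rubra, Lynx_litoralis, Macaca_longipes, Nyctereutes_major, Oryzias_fluviatilis, Picea_niger, Pinus_montanus, Raphanus_albus, Salmonella_montanus, Schizosaccharomyces_tricolor, Taxidea_brevicauda, Urocyon_major.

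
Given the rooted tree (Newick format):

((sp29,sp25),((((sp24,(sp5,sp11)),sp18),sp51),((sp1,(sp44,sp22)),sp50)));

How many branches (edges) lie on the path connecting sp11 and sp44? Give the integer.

9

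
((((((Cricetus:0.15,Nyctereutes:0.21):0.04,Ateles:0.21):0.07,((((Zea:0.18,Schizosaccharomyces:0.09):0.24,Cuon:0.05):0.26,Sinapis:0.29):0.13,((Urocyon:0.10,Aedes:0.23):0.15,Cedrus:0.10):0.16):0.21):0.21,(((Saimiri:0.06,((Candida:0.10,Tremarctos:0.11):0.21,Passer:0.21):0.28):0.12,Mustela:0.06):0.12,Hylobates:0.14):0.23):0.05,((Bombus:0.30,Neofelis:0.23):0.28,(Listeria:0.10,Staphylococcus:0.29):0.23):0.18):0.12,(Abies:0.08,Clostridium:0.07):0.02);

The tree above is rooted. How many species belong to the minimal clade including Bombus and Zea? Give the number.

The MRCA of Bombus and Zea is the node subtending (((((Cricetus,Nyctereutes),Ateles),((((Zea,Schizosaccharomyces),Cuon),Sinapis),((Urocyon,Aedes),Cedrus))),(((Saimiri,((Candida,Tremarctos),Passer)),Mustela),Hylobates)),((Bombus,Neofelis),(Listeria,Staphylococcus))).
That clade contains 20 terminal taxa: Aedes, Ateles, Bombus, Candida, Cedrus, Cricetus, Cuon, Hylobates, Listeria, Mustela, Neofelis, Nyctereutes, Passer, Saimiri, Schizosaccharomyces, Sinapis, Staphylococcus, Tremarctos, Urocyon, Zea.

20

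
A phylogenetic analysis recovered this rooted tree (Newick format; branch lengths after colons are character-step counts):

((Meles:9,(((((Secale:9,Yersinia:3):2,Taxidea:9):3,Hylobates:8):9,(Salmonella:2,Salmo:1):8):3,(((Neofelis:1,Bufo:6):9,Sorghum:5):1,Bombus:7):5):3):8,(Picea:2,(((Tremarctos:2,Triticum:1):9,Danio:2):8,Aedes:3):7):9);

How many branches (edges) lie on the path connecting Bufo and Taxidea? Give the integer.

8

The MRCA of Bufo and Taxidea is the node subtending (((((Secale,Yersinia),Taxidea),Hylobates),(Salmonella,Salmo)),(((Neofelis,Bufo),Sorghum),Bombus)).
From Bufo up to that node: 4 branches. From Taxidea up to the same node: 4 branches. Total: 4 + 4 = 8.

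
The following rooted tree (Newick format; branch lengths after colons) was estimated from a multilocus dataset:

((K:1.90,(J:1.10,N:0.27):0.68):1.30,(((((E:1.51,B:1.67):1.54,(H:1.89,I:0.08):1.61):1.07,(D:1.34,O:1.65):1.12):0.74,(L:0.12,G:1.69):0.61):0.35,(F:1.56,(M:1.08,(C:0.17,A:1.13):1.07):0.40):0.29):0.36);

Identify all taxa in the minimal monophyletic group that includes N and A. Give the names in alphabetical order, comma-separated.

Tracing N: it sits inside (J,N).
Tracing A: it sits inside (C,A).
The smallest clade enclosing both is the whole tree (their MRCA is the root), so the answer is all 15 tips in alphabetical order.

A, B, C, D, E, F, G, H, I, J, K, L, M, N, O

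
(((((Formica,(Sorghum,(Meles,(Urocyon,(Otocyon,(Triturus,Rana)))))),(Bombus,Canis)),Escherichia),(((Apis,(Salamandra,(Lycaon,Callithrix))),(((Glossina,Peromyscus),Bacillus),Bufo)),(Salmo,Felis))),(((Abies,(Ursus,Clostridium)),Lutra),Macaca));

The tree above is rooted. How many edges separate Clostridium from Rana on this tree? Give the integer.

The MRCA of Clostridium and Rana is the root of the tree.
From Clostridium up to that node: 5 branches. From Rana up to the same node: 10 branches. Total: 5 + 10 = 15.

15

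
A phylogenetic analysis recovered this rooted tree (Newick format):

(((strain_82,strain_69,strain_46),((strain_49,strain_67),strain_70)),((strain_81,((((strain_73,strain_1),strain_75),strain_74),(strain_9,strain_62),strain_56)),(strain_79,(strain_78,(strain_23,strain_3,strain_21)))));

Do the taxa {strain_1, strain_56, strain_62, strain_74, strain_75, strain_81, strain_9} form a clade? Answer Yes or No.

No

The MRCA of the listed taxa subtends (strain_81,((((strain_73,strain_1),strain_75),strain_74),(strain_9,strain_62),strain_56)).
That clade also contains strain_73, which is not in the proposed group, so the group is not monophyletic.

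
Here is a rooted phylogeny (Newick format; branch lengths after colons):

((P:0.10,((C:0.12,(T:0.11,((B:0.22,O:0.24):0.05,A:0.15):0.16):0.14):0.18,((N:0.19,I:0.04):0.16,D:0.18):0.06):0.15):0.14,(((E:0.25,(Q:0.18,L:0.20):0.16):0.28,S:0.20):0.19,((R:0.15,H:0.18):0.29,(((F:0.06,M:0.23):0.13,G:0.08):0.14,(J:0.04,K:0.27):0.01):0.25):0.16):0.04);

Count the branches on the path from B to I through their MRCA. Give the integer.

8

The MRCA of B and I is the node subtending ((C,(T,((B,O),A))),((N,I),D)).
From B up to that node: 5 branches. From I up to the same node: 3 branches. Total: 5 + 3 = 8.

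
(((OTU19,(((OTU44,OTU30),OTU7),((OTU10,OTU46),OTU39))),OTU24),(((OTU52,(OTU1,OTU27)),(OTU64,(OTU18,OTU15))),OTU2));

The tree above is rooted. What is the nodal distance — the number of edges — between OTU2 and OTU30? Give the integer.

8

The MRCA of OTU2 and OTU30 is the root of the tree.
From OTU2 up to that node: 2 branches. From OTU30 up to the same node: 6 branches. Total: 2 + 6 = 8.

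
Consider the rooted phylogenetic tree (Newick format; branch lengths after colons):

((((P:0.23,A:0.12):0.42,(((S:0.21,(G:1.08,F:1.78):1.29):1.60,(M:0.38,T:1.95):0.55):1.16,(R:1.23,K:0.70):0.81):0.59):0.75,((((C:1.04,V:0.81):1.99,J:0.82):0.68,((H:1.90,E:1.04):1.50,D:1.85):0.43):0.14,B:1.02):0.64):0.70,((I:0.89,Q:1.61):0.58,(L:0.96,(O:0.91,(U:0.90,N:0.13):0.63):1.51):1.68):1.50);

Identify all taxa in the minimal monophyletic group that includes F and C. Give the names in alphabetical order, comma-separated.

A, B, C, D, E, F, G, H, J, K, M, P, R, S, T, V

Tracing F: it sits inside (G,F).
Tracing C: it sits inside (C,V).
The smallest clade enclosing both is (((P,A),(((S,(G,F)),(M,T)),(R,K))),((((C,V),J),((H,E),D)),B)); the answer is its 16 terminal taxa in alphabetical order.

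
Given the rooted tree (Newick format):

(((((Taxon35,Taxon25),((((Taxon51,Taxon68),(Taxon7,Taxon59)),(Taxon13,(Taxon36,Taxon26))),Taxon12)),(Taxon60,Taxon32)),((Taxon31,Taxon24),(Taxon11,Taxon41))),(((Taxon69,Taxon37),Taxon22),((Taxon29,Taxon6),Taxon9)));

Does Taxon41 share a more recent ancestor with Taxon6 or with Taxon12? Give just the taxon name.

Taxon12

The MRCA of Taxon41 and Taxon12 subtends ((((Taxon35,Taxon25),((((Taxon51,Taxon68),(Taxon7,Taxon59)),(Taxon13,(Taxon36,Taxon26))),Taxon12)),(Taxon60,Taxon32)),((Taxon31,Taxon24),(Taxon11,Taxon41))) (16 taxa).
The MRCA of Taxon41 and Taxon6 is the root, subtending the entire tree (22 taxa).
The first is nested inside the second, so Taxon41 shares a more recent common ancestor with Taxon12.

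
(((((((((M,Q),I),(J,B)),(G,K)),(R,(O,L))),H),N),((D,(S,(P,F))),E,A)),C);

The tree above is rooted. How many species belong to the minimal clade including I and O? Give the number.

The MRCA of I and O is the node subtending (((((M,Q),I),(J,B)),(G,K)),(R,(O,L))).
That clade contains 10 terminal taxa: B, G, I, J, K, L, M, O, Q, R.

10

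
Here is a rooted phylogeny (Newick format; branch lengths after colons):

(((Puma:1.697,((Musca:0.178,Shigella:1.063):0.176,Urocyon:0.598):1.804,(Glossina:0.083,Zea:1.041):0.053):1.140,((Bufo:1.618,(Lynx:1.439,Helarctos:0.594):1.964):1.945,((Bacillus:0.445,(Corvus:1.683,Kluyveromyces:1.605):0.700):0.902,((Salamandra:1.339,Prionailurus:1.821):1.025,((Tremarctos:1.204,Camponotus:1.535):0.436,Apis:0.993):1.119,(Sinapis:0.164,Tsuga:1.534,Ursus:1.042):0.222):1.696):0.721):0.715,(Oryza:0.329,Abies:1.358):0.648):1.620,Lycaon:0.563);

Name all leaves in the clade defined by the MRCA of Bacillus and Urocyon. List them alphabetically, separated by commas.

Tracing Bacillus: it sits inside (Bacillus,(Corvus,Kluyveromyces)).
Tracing Urocyon: it sits inside ((Musca,Shigella),Urocyon).
The smallest clade enclosing both is ((Puma,((Musca,Shigella),Urocyon),(Glossina,Zea)),((Bufo,(Lynx,Helarctos)),((Bacillus,(Corvus,Kluyveromyces)),((Salamandra,Prionailurus),((Tremarctos,Camponotus),Apis),(Sinapis,Tsuga,Ursus)))),(Oryza,Abies)); the answer is its 22 terminal taxa in alphabetical order.

Abies, Apis, Bacillus, Bufo, Camponotus, Corvus, Glossina, Helarctos, Kluyveromyces, Lynx, Musca, Oryza, Prionailurus, Puma, Salamandra, Shigella, Sinapis, Tremarctos, Tsuga, Urocyon, Ursus, Zea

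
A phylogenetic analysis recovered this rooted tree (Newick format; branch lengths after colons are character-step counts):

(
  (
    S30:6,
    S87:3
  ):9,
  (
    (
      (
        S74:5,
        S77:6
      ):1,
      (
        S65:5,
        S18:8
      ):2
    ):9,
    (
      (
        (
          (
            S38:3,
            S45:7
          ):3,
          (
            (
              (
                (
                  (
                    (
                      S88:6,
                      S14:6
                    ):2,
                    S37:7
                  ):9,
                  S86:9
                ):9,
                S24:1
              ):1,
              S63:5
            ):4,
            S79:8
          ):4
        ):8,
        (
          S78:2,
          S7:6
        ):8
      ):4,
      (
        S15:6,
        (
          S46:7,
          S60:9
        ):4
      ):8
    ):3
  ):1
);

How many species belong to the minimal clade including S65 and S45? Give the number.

The MRCA of S65 and S45 is the node subtending (((S74,S77),(S65,S18)),((((S38,S45),((((((S88,S14),S37),S86),S24),S63),S79)),(S78,S7)),(S15,(S46,S60)))).
That clade contains 18 terminal taxa: S14, S15, S18, S24, S37, S38, S45, S46, S60, S63, S65, S7, S74, S77, S78, S79, S86, S88.

18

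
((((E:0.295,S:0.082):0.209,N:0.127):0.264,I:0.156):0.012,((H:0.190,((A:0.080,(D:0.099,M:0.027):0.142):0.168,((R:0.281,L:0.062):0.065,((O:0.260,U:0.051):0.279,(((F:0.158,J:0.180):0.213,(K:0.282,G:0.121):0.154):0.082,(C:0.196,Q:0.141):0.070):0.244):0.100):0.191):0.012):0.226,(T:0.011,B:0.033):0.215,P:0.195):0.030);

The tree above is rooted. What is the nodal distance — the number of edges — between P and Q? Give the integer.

8

The MRCA of P and Q is the node subtending ((H,((A,(D,M)),((R,L),((O,U),(((F,J),(K,G)),(C,Q)))))),(T,B),P).
From P up to that node: 1 branch. From Q up to the same node: 7 branches. Total: 1 + 7 = 8.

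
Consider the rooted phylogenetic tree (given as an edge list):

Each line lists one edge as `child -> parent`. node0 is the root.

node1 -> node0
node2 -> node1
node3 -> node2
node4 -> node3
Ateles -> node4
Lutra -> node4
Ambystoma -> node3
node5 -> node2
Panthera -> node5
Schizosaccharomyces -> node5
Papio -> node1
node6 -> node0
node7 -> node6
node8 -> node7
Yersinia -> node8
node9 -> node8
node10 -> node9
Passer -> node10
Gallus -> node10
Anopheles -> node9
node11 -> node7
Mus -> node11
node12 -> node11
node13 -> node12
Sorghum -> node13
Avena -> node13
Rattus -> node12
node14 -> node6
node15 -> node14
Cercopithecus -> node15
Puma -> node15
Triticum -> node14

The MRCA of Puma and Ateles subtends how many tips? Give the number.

The MRCA of Puma and Ateles is the root, so the clade is the entire tree.
That clade contains 17 terminal taxa: Ambystoma, Anopheles, Ateles, Avena, Cercopithecus, Gallus, Lutra, Mus, Panthera, Papio, Passer, Puma, Rattus, Schizosaccharomyces, Sorghum, Triticum, Yersinia.

17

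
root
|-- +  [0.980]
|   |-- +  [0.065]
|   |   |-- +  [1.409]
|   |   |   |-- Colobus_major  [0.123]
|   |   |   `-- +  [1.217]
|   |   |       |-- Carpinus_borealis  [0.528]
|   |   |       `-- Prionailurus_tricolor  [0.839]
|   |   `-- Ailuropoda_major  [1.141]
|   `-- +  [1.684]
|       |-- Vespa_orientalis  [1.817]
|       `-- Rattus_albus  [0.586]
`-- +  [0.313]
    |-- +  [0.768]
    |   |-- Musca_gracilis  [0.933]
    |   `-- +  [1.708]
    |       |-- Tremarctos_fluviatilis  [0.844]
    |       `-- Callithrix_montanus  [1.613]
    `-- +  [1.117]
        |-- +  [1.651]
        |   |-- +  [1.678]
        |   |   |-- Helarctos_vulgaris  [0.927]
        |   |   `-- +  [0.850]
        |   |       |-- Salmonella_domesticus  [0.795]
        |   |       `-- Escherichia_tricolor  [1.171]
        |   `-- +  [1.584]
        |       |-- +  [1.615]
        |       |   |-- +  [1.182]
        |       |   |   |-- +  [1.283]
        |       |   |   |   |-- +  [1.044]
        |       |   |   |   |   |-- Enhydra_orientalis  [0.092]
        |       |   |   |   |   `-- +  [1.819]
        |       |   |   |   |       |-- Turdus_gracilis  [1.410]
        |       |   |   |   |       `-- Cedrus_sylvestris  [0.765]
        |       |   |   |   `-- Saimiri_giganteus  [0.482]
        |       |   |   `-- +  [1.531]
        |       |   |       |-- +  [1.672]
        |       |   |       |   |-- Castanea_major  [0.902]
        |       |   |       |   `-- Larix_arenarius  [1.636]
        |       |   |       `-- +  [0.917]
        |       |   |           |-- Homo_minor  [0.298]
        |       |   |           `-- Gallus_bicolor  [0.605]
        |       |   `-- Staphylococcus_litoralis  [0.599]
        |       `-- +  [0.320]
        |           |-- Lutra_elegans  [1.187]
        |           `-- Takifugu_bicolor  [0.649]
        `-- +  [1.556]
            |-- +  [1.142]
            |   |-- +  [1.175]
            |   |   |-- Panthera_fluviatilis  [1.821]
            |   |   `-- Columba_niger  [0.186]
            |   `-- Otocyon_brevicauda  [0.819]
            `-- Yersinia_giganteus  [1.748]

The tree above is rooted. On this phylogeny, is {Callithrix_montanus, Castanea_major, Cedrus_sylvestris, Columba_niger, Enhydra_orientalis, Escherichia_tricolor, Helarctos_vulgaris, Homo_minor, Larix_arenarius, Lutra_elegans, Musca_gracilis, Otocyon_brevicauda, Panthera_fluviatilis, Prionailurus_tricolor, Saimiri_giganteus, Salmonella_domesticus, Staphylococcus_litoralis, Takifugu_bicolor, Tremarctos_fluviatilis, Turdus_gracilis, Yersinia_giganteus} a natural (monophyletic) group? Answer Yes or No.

The MRCA of the listed taxa is the root, so the smallest clade containing them is the whole tree.
That clade also contains Ailuropoda_major, Carpinus_borealis, Colobus_major, Gallus_bicolor, Rattus_albus, Vespa_orientalis, which are not in the proposed group, so the group is not monophyletic.

No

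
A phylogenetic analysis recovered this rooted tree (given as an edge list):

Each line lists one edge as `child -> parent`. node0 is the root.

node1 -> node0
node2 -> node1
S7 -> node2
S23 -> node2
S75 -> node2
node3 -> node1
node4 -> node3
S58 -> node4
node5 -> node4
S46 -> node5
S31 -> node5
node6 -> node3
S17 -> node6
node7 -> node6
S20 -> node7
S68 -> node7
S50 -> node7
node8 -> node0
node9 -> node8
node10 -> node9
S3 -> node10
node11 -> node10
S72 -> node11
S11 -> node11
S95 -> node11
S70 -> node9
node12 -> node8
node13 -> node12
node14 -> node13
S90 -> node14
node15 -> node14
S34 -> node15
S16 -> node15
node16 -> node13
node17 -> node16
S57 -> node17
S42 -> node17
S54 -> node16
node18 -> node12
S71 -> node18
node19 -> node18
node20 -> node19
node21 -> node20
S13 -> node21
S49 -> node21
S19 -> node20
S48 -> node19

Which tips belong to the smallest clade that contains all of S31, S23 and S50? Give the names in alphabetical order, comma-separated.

S17, S20, S23, S31, S46, S50, S58, S68, S7, S75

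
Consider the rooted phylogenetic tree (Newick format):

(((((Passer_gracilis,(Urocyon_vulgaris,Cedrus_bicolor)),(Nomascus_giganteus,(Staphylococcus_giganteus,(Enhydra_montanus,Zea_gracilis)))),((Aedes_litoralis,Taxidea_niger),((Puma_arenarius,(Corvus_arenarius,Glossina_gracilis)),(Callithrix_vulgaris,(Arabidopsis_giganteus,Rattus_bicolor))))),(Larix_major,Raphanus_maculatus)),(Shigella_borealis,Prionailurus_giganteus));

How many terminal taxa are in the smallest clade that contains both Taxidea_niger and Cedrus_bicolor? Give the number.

15

The MRCA of Taxidea_niger and Cedrus_bicolor is the node subtending (((Passer_gracilis,(Urocyon_vulgaris,Cedrus_bicolor)),(Nomascus_giganteus,(Staphylococcus_giganteus,(Enhydra_montanus,Zea_gracilis)))),((Aedes_litoralis,Taxidea_niger),((Puma_arenarius,(Corvus_arenarius,Glossina_gracilis)),(Callithrix_vulgaris,(Arabidopsis_giganteus,Rattus_bicolor))))).
That clade contains 15 terminal taxa: Aedes_litoralis, Arabidopsis_giganteus, Callithrix_vulgaris, Cedrus_bicolor, Corvus_arenarius, Enhydra_montanus, Glossina_gracilis, Nomascus_giganteus, Passer_gracilis, Puma_arenarius, Rattus_bicolor, Staphylococcus_giganteus, Taxidea_niger, Urocyon_vulgaris, Zea_gracilis.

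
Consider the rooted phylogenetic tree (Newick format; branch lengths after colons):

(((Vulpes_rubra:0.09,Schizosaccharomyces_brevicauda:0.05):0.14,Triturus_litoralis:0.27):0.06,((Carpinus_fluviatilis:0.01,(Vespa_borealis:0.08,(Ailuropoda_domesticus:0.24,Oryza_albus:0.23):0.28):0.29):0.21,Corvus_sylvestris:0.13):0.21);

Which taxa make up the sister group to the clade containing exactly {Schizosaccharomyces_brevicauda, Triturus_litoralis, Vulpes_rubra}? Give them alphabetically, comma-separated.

The clade containing exactly {Schizosaccharomyces_brevicauda, Triturus_litoralis, Vulpes_rubra} attaches directly to the root of the tree.
The other lineage descending from that same node — the sister group — is ((Carpinus_fluviatilis,(Vespa_borealis,(Ailuropoda_domesticus,Oryza_albus))),Corvus_sylvestris); its 5 tips in alphabetical order are the answer.

Ailuropoda_domesticus, Carpinus_fluviatilis, Corvus_sylvestris, Oryza_albus, Vespa_borealis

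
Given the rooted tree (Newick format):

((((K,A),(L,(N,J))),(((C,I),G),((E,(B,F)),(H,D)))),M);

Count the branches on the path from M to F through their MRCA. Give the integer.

The MRCA of M and F is the root of the tree.
From M up to that node: 1 branch. From F up to the same node: 6 branches. Total: 1 + 6 = 7.

7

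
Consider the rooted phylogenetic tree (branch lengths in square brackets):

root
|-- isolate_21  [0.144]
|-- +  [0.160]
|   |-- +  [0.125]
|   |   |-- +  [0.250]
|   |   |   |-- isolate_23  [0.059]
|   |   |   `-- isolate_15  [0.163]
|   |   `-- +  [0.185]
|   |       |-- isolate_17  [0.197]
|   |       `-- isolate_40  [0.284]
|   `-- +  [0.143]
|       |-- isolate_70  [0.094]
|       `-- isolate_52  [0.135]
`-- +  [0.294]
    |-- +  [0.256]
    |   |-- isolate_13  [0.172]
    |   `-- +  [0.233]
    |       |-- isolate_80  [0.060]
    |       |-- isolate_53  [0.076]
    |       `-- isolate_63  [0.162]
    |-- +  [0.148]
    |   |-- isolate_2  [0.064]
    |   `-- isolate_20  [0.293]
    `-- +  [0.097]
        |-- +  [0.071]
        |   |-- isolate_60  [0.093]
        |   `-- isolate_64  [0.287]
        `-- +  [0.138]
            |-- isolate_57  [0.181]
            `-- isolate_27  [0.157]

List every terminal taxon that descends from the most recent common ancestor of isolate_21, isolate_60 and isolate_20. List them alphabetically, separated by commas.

isolate_13, isolate_15, isolate_17, isolate_2, isolate_20, isolate_21, isolate_23, isolate_27, isolate_40, isolate_52, isolate_53, isolate_57, isolate_60, isolate_63, isolate_64, isolate_70, isolate_80

Tracing isolate_21: it attaches directly to the root.
Tracing isolate_60: it sits inside (isolate_60,isolate_64).
Tracing isolate_20: it sits inside (isolate_2,isolate_20).
The smallest clade enclosing all 3 is the whole tree (their MRCA is the root), so the answer is all 17 tips in alphabetical order.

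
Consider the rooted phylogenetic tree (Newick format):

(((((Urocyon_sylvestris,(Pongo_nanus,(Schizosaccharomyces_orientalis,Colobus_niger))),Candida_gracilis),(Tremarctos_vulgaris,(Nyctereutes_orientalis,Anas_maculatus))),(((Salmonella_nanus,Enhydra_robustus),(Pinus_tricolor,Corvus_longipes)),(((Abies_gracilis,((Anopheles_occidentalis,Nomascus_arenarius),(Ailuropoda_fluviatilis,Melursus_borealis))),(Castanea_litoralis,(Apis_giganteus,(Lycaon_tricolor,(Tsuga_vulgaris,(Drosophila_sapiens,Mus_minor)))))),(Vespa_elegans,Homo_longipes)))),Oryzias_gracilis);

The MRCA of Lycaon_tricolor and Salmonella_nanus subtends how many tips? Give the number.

17

The MRCA of Lycaon_tricolor and Salmonella_nanus is the node subtending (((Salmonella_nanus,Enhydra_robustus),(Pinus_tricolor,Corvus_longipes)),(((Abies_gracilis,((Anopheles_occidentalis,Nomascus_arenarius),(Ailuropoda_fluviatilis,Melursus_borealis))),(Castanea_litoralis,(Apis_giganteus,(Lycaon_tricolor,(Tsuga_vulgaris,(Drosophila_sapiens,Mus_minor)))))),(Vespa_elegans,Homo_longipes))).
That clade contains 17 terminal taxa: Abies_gracilis, Ailuropoda_fluviatilis, Anopheles_occidentalis, Apis_giganteus, Castanea_litoralis, Corvus_longipes, Drosophila_sapiens, Enhydra_robustus, Homo_longipes, Lycaon_tricolor, Melursus_borealis, Mus_minor, Nomascus_arenarius, Pinus_tricolor, Salmonella_nanus, Tsuga_vulgaris, Vespa_elegans.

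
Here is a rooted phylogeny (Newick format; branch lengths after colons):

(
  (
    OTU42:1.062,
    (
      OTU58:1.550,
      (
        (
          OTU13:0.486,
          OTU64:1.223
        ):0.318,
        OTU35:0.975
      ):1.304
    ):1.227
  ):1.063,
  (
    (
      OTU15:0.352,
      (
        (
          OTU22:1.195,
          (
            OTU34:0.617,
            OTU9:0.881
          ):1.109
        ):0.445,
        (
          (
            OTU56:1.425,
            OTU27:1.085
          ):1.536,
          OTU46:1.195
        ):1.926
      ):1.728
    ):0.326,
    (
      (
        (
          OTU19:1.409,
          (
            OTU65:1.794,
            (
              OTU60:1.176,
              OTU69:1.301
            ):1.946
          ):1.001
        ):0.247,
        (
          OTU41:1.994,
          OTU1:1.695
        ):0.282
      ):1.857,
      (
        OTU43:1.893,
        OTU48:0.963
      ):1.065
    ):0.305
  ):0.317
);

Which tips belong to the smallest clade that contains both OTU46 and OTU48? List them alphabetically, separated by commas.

OTU1, OTU15, OTU19, OTU22, OTU27, OTU34, OTU41, OTU43, OTU46, OTU48, OTU56, OTU60, OTU65, OTU69, OTU9

Tracing OTU46: it sits inside ((OTU56,OTU27),OTU46).
Tracing OTU48: it sits inside (OTU43,OTU48).
The smallest clade enclosing both is ((OTU15,((OTU22,(OTU34,OTU9)),((OTU56,OTU27),OTU46))),(((OTU19,(OTU65,(OTU60,OTU69))),(OTU41,OTU1)),(OTU43,OTU48))); the answer is its 15 terminal taxa in alphabetical order.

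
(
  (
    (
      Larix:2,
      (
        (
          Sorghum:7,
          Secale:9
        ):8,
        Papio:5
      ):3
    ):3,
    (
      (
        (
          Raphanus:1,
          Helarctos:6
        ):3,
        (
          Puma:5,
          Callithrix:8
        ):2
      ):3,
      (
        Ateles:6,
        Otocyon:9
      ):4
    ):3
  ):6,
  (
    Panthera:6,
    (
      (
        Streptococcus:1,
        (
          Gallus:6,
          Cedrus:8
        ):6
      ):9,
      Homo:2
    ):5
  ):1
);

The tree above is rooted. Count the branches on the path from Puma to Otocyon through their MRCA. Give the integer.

The MRCA of Puma and Otocyon is the node subtending (((Raphanus,Helarctos),(Puma,Callithrix)),(Ateles,Otocyon)).
From Puma up to that node: 3 branches. From Otocyon up to the same node: 2 branches. Total: 3 + 2 = 5.

5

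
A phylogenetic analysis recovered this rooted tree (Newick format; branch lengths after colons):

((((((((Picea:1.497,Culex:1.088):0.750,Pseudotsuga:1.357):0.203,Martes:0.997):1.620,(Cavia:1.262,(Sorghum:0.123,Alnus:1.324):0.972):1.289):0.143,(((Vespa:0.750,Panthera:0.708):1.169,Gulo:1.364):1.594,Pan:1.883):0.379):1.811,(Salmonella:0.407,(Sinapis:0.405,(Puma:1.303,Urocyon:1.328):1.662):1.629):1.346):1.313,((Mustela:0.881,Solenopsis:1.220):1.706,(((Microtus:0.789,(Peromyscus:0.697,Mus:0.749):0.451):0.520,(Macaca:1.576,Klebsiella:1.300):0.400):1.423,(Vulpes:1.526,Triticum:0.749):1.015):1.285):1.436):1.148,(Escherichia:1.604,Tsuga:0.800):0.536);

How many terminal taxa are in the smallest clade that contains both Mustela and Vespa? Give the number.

24

The MRCA of Mustela and Vespa is the node subtending (((((((Picea,Culex),Pseudotsuga),Martes),(Cavia,(Sorghum,Alnus))),(((Vespa,Panthera),Gulo),Pan)),(Salmonella,(Sinapis,(Puma,Urocyon)))),((Mustela,Solenopsis),(((Microtus,(Peromyscus,Mus)),(Macaca,Klebsiella)),(Vulpes,Triticum)))).
That clade contains 24 terminal taxa: Alnus, Cavia, Culex, Gulo, Klebsiella, Macaca, Martes, Microtus, Mus, Mustela, Pan, Panthera, Peromyscus, Picea, Pseudotsuga, Puma, Salmonella, Sinapis, Solenopsis, Sorghum, Triticum, Urocyon, Vespa, Vulpes.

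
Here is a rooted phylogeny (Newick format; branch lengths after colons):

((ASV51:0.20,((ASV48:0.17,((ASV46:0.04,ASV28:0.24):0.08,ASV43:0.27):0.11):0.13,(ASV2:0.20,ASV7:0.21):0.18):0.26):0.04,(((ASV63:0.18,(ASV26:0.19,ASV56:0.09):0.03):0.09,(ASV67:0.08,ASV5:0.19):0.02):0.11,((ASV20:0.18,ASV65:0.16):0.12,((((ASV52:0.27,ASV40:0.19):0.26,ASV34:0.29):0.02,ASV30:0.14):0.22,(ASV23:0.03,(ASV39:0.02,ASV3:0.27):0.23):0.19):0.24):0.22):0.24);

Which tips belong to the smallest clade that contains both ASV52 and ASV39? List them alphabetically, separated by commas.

Tracing ASV52: it sits inside (ASV52,ASV40).
Tracing ASV39: it sits inside (ASV39,ASV3).
The smallest clade enclosing both is ((((ASV52,ASV40),ASV34),ASV30),(ASV23,(ASV39,ASV3))); the answer is its 7 terminal taxa in alphabetical order.

ASV23, ASV3, ASV30, ASV34, ASV39, ASV40, ASV52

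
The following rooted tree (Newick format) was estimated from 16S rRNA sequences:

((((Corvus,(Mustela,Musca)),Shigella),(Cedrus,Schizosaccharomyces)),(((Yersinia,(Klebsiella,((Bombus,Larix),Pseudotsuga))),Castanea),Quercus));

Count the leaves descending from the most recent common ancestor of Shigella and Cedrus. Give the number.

The MRCA of Shigella and Cedrus is the node subtending (((Corvus,(Mustela,Musca)),Shigella),(Cedrus,Schizosaccharomyces)).
That clade contains 6 terminal taxa: Cedrus, Corvus, Musca, Mustela, Schizosaccharomyces, Shigella.

6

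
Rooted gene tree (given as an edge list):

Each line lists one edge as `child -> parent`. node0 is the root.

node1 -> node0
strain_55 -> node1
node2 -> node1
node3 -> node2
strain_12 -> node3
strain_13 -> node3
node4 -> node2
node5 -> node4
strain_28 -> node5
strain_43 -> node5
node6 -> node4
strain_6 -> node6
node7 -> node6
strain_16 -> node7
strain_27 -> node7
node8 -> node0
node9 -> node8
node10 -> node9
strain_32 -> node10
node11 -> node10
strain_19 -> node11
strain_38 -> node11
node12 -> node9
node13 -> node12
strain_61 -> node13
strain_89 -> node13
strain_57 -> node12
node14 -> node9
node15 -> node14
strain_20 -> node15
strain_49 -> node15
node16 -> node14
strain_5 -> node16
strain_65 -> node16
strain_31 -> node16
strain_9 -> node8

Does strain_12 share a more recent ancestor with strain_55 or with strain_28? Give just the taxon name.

The MRCA of strain_12 and strain_28 subtends ((strain_12,strain_13),((strain_28,strain_43),(strain_6,(strain_16,strain_27)))) (7 taxa).
The MRCA of strain_12 and strain_55 subtends (strain_55,((strain_12,strain_13),((strain_28,strain_43),(strain_6,(strain_16,strain_27))))) (8 taxa).
The first is nested inside the second, so strain_12 shares a more recent common ancestor with strain_28.

strain_28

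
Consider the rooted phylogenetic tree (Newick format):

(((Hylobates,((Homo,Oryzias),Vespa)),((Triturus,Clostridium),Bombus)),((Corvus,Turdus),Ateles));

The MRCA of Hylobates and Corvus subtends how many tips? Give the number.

10

The MRCA of Hylobates and Corvus is the root, so the clade is the entire tree.
That clade contains 10 terminal taxa: Ateles, Bombus, Clostridium, Corvus, Homo, Hylobates, Oryzias, Triturus, Turdus, Vespa.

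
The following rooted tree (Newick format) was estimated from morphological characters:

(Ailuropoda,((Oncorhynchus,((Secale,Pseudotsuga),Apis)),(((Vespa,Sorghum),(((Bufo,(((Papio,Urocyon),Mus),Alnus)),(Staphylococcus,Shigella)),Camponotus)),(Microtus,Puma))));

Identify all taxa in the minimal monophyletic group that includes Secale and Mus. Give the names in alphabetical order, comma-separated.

Alnus, Apis, Bufo, Camponotus, Microtus, Mus, Oncorhynchus, Papio, Pseudotsuga, Puma, Secale, Shigella, Sorghum, Staphylococcus, Urocyon, Vespa

Tracing Secale: it sits inside (Secale,Pseudotsuga).
Tracing Mus: it sits inside ((Papio,Urocyon),Mus).
The smallest clade enclosing both is ((Oncorhynchus,((Secale,Pseudotsuga),Apis)),(((Vespa,Sorghum),(((Bufo,(((Papio,Urocyon),Mus),Alnus)),(Staphylococcus,Shigella)),Camponotus)),(Microtus,Puma))); the answer is its 16 terminal taxa in alphabetical order.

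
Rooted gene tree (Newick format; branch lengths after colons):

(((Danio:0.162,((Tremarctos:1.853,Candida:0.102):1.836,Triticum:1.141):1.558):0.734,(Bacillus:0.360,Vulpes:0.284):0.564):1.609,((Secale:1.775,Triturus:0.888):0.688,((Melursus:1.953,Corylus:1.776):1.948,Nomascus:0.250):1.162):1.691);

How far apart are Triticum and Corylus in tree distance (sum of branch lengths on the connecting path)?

11.619

The path runs Triticum → … → MRCA → … → Corylus; the MRCA is the root of the tree.
Branch lengths along that path: 1.141 + 1.558 + 0.734 + 1.609 + 1.691 + 1.162 + 1.948 + 1.776 = 11.619.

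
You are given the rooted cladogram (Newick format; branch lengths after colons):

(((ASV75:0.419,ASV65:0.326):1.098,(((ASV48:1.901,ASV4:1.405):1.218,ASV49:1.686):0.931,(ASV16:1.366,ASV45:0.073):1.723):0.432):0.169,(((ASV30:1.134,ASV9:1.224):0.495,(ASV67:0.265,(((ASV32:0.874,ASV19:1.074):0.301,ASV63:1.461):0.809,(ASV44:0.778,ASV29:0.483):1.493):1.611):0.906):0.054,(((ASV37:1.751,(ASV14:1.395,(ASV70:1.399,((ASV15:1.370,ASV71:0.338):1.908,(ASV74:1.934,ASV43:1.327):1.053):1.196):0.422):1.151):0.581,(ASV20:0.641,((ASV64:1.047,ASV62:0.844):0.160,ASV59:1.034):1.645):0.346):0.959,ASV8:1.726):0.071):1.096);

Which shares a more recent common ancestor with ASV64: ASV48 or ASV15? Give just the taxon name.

ASV15

The MRCA of ASV64 and ASV15 subtends ((ASV37,(ASV14,(ASV70,((ASV15,ASV71),(ASV74,ASV43))))),(ASV20,((ASV64,ASV62),ASV59))) (11 taxa).
The MRCA of ASV64 and ASV48 is the root, subtending the entire tree (27 taxa).
The first is nested inside the second, so ASV64 shares a more recent common ancestor with ASV15.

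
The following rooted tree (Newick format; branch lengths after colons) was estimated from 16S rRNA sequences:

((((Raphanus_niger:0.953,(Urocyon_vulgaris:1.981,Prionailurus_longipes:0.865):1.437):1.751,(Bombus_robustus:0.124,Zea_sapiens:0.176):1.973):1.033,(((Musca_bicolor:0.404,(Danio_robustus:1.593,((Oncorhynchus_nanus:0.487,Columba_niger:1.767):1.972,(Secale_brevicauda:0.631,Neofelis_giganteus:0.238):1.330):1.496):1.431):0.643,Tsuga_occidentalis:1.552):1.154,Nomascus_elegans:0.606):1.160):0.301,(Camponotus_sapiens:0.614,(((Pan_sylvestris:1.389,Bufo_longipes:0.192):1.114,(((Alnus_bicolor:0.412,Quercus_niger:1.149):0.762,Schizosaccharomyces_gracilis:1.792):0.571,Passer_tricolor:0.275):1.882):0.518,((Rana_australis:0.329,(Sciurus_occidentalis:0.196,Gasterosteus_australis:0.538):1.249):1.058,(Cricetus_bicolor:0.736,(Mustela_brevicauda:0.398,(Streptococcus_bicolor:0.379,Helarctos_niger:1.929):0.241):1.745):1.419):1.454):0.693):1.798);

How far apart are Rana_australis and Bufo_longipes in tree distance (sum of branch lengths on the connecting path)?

4.665

The path runs Rana_australis → … → MRCA → … → Bufo_longipes; the MRCA is the node subtending (((Pan_sylvestris,Bufo_longipes),(((Alnus_bicolor,Quercus_niger),Schizosaccharomyces_gracilis),Passer_tricolor)),((Rana_australis,(Sciurus_occidentalis,Gasterosteus_australis)),(Cricetus_bicolor,(Mustela_brevicauda,(Streptococcus_bicolor,Helarctos_niger))))).
Branch lengths along that path: 0.329 + 1.058 + 1.454 + 0.518 + 1.114 + 0.192 = 4.665.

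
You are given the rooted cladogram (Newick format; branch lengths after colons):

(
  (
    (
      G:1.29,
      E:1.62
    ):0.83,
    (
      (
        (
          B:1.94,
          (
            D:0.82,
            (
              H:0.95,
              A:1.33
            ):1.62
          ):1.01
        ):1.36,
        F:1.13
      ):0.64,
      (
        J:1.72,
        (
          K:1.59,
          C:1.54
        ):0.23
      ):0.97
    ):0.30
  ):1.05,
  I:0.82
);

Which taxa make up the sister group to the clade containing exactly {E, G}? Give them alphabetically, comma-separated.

The clade containing exactly {E, G} attaches to the tree at the node subtending ((G,E),(((B,(D,(H,A))),F),(J,(K,C)))).
The other lineage descending from that same node — the sister group — is (((B,(D,(H,A))),F),(J,(K,C))); its 8 tips in alphabetical order are the answer.

A, B, C, D, F, H, J, K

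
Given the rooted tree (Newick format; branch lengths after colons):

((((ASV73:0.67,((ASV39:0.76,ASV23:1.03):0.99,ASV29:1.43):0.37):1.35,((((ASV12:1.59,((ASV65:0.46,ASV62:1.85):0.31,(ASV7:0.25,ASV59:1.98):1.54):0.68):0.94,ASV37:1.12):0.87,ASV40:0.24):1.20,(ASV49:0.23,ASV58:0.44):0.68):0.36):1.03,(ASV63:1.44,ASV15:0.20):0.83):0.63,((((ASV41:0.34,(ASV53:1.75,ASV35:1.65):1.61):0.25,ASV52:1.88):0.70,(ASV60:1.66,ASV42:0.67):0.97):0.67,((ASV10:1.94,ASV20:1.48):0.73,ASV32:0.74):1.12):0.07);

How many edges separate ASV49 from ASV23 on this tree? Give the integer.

7

The MRCA of ASV49 and ASV23 is the node subtending ((ASV73,((ASV39,ASV23),ASV29)),((((ASV12,((ASV65,ASV62),(ASV7,ASV59))),ASV37),ASV40),(ASV49,ASV58))).
From ASV49 up to that node: 3 branches. From ASV23 up to the same node: 4 branches. Total: 3 + 4 = 7.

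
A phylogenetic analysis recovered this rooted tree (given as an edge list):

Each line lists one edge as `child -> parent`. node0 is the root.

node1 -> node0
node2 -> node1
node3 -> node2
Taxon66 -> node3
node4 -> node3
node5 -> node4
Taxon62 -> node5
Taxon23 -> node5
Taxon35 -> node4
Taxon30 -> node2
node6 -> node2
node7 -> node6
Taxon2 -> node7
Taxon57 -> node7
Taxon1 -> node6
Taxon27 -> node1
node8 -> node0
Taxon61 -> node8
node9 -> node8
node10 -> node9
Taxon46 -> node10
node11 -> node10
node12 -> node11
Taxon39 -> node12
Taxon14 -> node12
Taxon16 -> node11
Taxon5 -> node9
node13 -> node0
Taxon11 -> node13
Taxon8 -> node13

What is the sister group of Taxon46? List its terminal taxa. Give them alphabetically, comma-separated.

Taxon46 attaches to the tree at the node subtending (Taxon46,((Taxon39,Taxon14),Taxon16)).
The other lineage descending from that same node — the sister group — is ((Taxon39,Taxon14),Taxon16); its 3 tips in alphabetical order are the answer.

Taxon14, Taxon16, Taxon39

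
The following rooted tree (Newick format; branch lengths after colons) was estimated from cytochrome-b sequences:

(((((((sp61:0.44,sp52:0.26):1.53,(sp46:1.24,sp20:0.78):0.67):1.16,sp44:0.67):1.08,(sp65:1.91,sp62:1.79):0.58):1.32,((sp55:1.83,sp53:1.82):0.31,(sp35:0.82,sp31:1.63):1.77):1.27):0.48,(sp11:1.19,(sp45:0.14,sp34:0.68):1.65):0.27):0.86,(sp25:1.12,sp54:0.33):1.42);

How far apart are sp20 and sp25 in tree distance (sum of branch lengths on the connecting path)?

8.89

The path runs sp20 → … → MRCA → … → sp25; the MRCA is the root of the tree.
Branch lengths along that path: 0.78 + 0.67 + 1.16 + 1.08 + 1.32 + 0.48 + 0.86 + 1.42 + 1.12 = 8.89.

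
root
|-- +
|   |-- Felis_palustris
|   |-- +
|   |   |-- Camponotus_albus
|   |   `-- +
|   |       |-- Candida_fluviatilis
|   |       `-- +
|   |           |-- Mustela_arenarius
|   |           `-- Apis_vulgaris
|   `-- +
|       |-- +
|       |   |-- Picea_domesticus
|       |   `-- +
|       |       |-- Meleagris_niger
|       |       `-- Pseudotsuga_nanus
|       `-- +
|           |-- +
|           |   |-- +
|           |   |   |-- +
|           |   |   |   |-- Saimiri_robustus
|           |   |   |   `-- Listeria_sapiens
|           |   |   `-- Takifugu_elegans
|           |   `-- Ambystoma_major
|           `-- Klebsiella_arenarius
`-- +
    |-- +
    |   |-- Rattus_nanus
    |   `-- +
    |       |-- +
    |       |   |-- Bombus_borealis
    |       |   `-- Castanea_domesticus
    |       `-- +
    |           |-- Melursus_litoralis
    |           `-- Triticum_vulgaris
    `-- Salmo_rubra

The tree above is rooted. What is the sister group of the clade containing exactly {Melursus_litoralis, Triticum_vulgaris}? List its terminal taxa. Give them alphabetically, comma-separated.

Bombus_borealis, Castanea_domesticus

The clade containing exactly {Melursus_litoralis, Triticum_vulgaris} attaches to the tree at the node subtending ((Bombus_borealis,Castanea_domesticus),(Melursus_litoralis,Triticum_vulgaris)).
The other lineage descending from that same node — the sister group — is (Bombus_borealis,Castanea_domesticus); its 2 tips in alphabetical order are the answer.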